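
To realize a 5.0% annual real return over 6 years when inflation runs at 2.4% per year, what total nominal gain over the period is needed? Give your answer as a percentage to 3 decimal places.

Required annual nominal rate: (1+5.0%)(1+2.4%) − 1 = 7.52%.
Cumulative over 6 years: (1 + 0.0752)^6 − 1 ≈ 0.54503.

54.503%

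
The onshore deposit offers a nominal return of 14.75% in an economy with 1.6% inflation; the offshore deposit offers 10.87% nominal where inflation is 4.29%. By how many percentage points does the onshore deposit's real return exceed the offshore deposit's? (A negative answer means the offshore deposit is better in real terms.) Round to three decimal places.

6.634

The onshore deposit real return: 1.1475/1.016 − 1 = 12.9429%.
The offshore deposit real return: 1.1087/1.0429 − 1 = 6.3093%.
Difference: 12.9429 − 6.3093 = 6.6336 pp.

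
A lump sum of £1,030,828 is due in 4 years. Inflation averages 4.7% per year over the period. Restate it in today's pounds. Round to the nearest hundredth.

£857,826.54

Price-level factor over 4 years: (1 + 4.7%)^4 ≈ 1.2016741717.
Purchasing power today: £1,030,828 divided by that factor.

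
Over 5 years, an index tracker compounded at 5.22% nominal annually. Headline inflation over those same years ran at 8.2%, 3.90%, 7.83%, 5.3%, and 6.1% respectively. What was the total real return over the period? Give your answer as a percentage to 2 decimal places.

Cumulative inflation factor: 1.082 × 1.0390 × 1.0783 × 1.053 × 1.061 ≈ 1.35434.
Nominal growth factor: 1.28971. Real growth factor = 1.28971 / 1.35434 ≈ 0.95228.
Total real return ≈ -4.7719%.

-4.77%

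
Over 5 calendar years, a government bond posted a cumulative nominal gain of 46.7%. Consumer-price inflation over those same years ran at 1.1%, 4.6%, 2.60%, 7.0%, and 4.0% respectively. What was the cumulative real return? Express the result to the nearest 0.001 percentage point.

21.502%

Cumulative inflation factor: 1.011 × 1.046 × 1.0260 × 1.070 × 1.040 ≈ 1.20739.
Nominal growth factor: 1.46700. Real growth factor = 1.46700 / 1.20739 ≈ 1.21502.
Total real return ≈ 21.5018%.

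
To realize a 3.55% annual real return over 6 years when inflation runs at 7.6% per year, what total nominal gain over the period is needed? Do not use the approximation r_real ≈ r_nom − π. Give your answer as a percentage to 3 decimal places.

91.326%

Required annual nominal rate: (1+3.55%)(1+7.6%) − 1 = 11.4198%.
Cumulative over 6 years: (1 + 0.114198)^6 − 1 ≈ 0.91326.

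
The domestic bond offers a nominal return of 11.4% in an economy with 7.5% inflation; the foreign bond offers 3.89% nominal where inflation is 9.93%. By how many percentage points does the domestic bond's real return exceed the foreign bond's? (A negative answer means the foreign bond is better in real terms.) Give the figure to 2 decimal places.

The domestic bond real return: 1.114/1.075 − 1 = 3.628%.
The foreign bond real return: 1.0389/1.0993 − 1 = -5.494%.
Difference: 3.628 − (-5.494) = 9.122 pp.

9.12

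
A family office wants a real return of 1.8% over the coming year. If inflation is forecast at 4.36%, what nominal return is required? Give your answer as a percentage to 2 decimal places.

6.24%

By the Fisher equation, 1 + r_nom = (1 + 1.8%)(1 + 4.36%) = 1.018 × 1.0436 = 1.0623848.
So r_nom = 6.23848%.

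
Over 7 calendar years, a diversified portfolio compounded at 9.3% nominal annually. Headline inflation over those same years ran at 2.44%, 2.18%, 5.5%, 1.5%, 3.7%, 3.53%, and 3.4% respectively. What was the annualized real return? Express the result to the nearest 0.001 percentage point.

5.940%

Cumulative inflation factor: 1.0244 × 1.0218 × 1.055 × 1.015 × 1.037 × 1.0353 × 1.034 ≈ 1.24428.
Nominal growth factor: 1.86355. Real growth factor = 1.86355 / 1.24428 ≈ 1.49769.
Annualized: 1.49769^(1/7) − 1 ≈ 0.05940.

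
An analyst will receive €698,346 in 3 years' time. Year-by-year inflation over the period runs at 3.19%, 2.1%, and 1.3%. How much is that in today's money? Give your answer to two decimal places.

Price-level factor over 3 years: 1.0319 × 1.021 × 1.013 = 1.0672663087.
Purchasing power today: €698,346 divided by that factor.

€654,331.53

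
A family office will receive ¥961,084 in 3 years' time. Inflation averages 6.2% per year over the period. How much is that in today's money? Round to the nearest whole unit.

¥802,394

Price-level factor over 3 years: (1 + 6.2%)^3 = 1.197770328.
Purchasing power today: ¥961,084 divided by that factor.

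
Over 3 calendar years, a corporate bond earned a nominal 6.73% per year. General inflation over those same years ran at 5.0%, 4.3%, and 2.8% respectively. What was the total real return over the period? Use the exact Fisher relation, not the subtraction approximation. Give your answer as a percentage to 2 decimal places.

Cumulative inflation factor: 1.050 × 1.043 × 1.028 ≈ 1.12581.
Nominal growth factor: 1.21579. Real growth factor = 1.21579 / 1.12581 ≈ 1.07992.
Total real return ≈ 7.9923%.

7.99%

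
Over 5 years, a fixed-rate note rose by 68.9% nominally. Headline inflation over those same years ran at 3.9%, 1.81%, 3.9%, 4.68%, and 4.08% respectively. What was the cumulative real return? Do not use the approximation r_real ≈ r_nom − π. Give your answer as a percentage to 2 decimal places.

41.05%

Cumulative inflation factor: 1.039 × 1.0181 × 1.039 × 1.0468 × 1.0408 ≈ 1.19744.
Nominal growth factor: 1.68900. Real growth factor = 1.68900 / 1.19744 ≈ 1.41051.
Total real return ≈ 41.0513%.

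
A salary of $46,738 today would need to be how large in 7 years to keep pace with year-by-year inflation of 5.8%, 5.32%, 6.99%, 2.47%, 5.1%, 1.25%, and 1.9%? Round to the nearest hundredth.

Cumulative price-level factor: 1.058 × 1.0532 × 1.0699 × 1.0247 × 1.051 × 1.0125 × 1.019 ≈ 1.3246720524.
The nominal amount required is $46,738 scaled up by that factor.

$61,912.52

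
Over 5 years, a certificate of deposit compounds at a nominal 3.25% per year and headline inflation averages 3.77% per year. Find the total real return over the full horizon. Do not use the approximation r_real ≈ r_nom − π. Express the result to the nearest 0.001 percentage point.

-2.481%

The annual real rate is (1+3.25%)/(1+3.77%) − 1 = -0.5011%.
Compounded over 5 years: (1 + -0.005011)^5 − 1 ≈ -0.02481.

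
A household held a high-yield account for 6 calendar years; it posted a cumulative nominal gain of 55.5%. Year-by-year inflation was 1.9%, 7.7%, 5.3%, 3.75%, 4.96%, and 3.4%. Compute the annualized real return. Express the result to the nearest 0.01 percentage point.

Cumulative inflation factor: 1.019 × 1.077 × 1.053 × 1.0375 × 1.0496 × 1.034 ≈ 1.30122.
Nominal growth factor: 1.55500. Real growth factor = 1.55500 / 1.30122 ≈ 1.19503.
Annualized: 1.19503^(1/6) − 1 ≈ 0.03014.

3.01%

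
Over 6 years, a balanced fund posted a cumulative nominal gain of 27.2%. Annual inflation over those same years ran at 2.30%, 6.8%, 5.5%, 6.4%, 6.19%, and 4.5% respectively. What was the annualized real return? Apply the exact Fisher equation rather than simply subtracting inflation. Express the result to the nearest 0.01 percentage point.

-1.12%

Cumulative inflation factor: 1.0230 × 1.068 × 1.055 × 1.064 × 1.0619 × 1.045 ≈ 1.36095.
Nominal growth factor: 1.27200. Real growth factor = 1.27200 / 1.36095 ≈ 0.93464.
Annualized: 0.93464^(1/6) − 1 ≈ -0.01120.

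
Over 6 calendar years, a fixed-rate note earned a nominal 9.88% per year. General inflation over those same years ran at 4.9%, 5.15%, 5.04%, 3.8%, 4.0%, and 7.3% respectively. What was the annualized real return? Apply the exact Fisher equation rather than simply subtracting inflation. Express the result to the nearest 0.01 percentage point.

4.62%

Cumulative inflation factor: 1.049 × 1.0515 × 1.0504 × 1.038 × 1.040 × 1.073 ≈ 1.34205.
Nominal growth factor: 1.76000. Real growth factor = 1.76000 / 1.34205 ≈ 1.31142.
Annualized: 1.31142^(1/6) − 1 ≈ 0.04622.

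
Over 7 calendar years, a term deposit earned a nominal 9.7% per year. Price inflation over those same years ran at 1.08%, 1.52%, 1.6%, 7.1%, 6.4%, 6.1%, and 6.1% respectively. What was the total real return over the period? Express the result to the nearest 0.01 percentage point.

42.95%

Cumulative inflation factor: 1.0108 × 1.0152 × 1.016 × 1.071 × 1.064 × 1.061 × 1.061 ≈ 1.33743.
Nominal growth factor: 1.91182. Real growth factor = 1.91182 / 1.33743 ≈ 1.42947.
Total real return ≈ 42.9466%.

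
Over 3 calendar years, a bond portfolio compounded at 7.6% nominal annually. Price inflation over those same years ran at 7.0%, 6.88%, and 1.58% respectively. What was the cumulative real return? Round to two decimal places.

7.24%

Cumulative inflation factor: 1.070 × 1.0688 × 1.0158 ≈ 1.16169.
Nominal growth factor: 1.24577. Real growth factor = 1.24577 / 1.16169 ≈ 1.07238.
Total real return ≈ 7.2379%.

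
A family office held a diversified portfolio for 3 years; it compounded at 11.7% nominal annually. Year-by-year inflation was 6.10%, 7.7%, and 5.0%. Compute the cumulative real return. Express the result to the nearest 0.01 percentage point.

16.16%

Cumulative inflation factor: 1.0610 × 1.077 × 1.050 ≈ 1.19983.
Nominal growth factor: 1.39367. Real growth factor = 1.39367 / 1.19983 ≈ 1.16155.
Total real return ≈ 16.1553%.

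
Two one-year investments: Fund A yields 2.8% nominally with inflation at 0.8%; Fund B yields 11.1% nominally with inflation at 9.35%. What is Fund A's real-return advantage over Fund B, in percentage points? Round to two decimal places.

0.38

Fund A real return: 1.028/1.008 − 1 = 1.984%.
Fund B real return: 1.111/1.0935 − 1 = 1.600%.
Difference: 1.984 − 1.600 = 0.384 pp.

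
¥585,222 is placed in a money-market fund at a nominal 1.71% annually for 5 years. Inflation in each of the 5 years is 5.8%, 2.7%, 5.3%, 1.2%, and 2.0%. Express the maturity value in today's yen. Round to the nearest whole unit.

Nominal value at maturity: ¥585,222 × (1 + 1.71%)^5 ≈ ¥636,999.
Price-level factor over 5 years: 1.058 × 1.027 × 1.053 × 1.012 × 1.020 ≈ 1.1810415229.
The maturity value deflated by that factor is the answer in today's purchasing power.

¥539,354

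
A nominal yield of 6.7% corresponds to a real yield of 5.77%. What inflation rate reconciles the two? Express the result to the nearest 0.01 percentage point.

0.88%

From (1+r_nom) = (1+r_real)(1+π), we get 1+π = (1 + 6.7%)/(1 + 5.77%) = 1.067/1.0577 ≈ 1.00879.
So π ≈ 0.8793%.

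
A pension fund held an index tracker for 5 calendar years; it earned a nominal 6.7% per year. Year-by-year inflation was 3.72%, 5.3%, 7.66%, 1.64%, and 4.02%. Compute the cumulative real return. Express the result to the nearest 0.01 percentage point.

Cumulative inflation factor: 1.0372 × 1.053 × 1.0766 × 1.0164 × 1.0402 ≈ 1.24316.
Nominal growth factor: 1.38300. Real growth factor = 1.38300 / 1.24316 ≈ 1.11249.
Total real return ≈ 11.2488%.

11.25%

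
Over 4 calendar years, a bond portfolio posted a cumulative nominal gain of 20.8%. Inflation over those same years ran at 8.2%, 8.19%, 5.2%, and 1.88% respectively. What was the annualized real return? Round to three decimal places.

Cumulative inflation factor: 1.082 × 1.0819 × 1.052 × 1.0188 ≈ 1.25464.
Nominal growth factor: 1.20800. Real growth factor = 1.20800 / 1.25464 ≈ 0.96283.
Annualized: 0.96283^(1/4) − 1 ≈ -0.00943.

-0.943%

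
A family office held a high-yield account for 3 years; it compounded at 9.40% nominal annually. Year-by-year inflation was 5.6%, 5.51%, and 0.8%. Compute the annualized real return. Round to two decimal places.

Cumulative inflation factor: 1.056 × 1.0551 × 1.008 ≈ 1.12310.
Nominal growth factor: 1.30934. Real growth factor = 1.30934 / 1.12310 ≈ 1.16583.
Annualized: 1.16583^(1/3) − 1 ≈ 0.05247.

5.25%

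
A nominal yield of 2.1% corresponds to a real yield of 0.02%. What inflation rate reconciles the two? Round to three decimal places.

From (1+r_nom) = (1+r_real)(1+π), we get 1+π = (1 + 2.1%)/(1 + 0.02%) = 1.021/1.0002 ≈ 1.02080.
So π ≈ 2.0796%.

2.080%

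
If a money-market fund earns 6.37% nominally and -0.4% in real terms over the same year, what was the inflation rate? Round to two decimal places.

6.80%

From (1+r_nom) = (1+r_real)(1+π), we get 1+π = (1 + 6.37%)/(1 − 0.4%) = 1.0637/0.996 ≈ 1.06797.
So π ≈ 6.7972%.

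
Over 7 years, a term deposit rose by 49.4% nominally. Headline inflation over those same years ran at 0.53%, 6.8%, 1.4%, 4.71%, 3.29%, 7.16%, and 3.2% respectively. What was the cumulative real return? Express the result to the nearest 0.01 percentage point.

14.73%

Cumulative inflation factor: 1.0053 × 1.068 × 1.014 × 1.0471 × 1.0329 × 1.0716 × 1.032 ≈ 1.30216.
Nominal growth factor: 1.49400. Real growth factor = 1.49400 / 1.30216 ≈ 1.14733.
Total real return ≈ 14.7326%.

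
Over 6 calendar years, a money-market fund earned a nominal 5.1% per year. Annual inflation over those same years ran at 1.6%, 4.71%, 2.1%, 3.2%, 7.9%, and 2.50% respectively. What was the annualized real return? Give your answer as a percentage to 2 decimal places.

1.40%

Cumulative inflation factor: 1.016 × 1.0471 × 1.021 × 1.032 × 1.079 × 1.0250 ≈ 1.23975.
Nominal growth factor: 1.34777. Real growth factor = 1.34777 / 1.23975 ≈ 1.08714.
Annualized: 1.08714^(1/6) − 1 ≈ 0.01402.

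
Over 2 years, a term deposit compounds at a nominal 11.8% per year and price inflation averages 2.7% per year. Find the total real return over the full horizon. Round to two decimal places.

18.51%

The annual real rate is (1+11.8%)/(1+2.7%) − 1 = 8.8608%.
Compounded over 2 years: (1 + 0.088608)^2 − 1 ≈ 0.18507.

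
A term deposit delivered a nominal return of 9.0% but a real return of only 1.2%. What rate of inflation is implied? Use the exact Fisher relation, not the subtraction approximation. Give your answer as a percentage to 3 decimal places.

From (1+r_nom) = (1+r_real)(1+π), we get 1+π = (1 + 9.0%)/(1 + 1.2%) = 1.090/1.012 ≈ 1.07708.
So π ≈ 7.7075%.

7.708%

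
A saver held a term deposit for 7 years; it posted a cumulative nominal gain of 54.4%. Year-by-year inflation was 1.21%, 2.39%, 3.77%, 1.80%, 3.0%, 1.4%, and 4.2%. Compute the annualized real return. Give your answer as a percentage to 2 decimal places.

Cumulative inflation factor: 1.0121 × 1.0239 × 1.0377 × 1.0180 × 1.030 × 1.014 × 1.042 ≈ 1.19136.
Nominal growth factor: 1.54400. Real growth factor = 1.54400 / 1.19136 ≈ 1.29600.
Annualized: 1.29600^(1/7) − 1 ≈ 0.03773.

3.77%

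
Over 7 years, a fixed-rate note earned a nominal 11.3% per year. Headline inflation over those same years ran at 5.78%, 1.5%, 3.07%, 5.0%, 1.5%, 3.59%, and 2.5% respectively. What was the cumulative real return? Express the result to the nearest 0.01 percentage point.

Cumulative inflation factor: 1.0578 × 1.015 × 1.0307 × 1.050 × 1.015 × 1.0359 × 1.025 ≈ 1.25227.
Nominal growth factor: 2.11576. Real growth factor = 2.11576 / 1.25227 ≈ 1.68954.
Total real return ≈ 68.9535%.

68.95%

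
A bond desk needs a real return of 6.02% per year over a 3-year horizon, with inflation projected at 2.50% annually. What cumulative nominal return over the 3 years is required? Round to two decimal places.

28.33%

Required annual nominal rate: (1+6.02%)(1+2.50%) − 1 = 8.6705%.
Cumulative over 3 years: (1 + 0.086705)^3 − 1 ≈ 0.28332.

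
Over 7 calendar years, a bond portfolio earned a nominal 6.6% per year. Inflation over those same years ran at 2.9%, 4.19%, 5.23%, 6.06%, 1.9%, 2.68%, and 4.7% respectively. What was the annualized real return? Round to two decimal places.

Cumulative inflation factor: 1.029 × 1.0419 × 1.0523 × 1.0606 × 1.019 × 1.0268 × 1.047 ≈ 1.31081.
Nominal growth factor: 1.56423. Real growth factor = 1.56423 / 1.31081 ≈ 1.19333.
Annualized: 1.19333^(1/7) − 1 ≈ 0.02557.

2.56%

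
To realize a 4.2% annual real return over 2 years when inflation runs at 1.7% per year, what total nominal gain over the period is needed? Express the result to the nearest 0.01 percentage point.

Required annual nominal rate: (1+4.2%)(1+1.7%) − 1 = 5.9714%.
Cumulative over 2 years: (1 + 0.059714)^2 − 1 ≈ 0.12299.

12.30%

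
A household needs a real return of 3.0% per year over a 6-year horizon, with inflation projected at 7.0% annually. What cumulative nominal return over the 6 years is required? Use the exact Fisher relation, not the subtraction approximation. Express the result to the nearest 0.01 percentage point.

79.20%

Required annual nominal rate: (1+3.0%)(1+7.0%) − 1 = 10.21%.
Cumulative over 6 years: (1 + 0.1021)^6 − 1 ≈ 0.79195.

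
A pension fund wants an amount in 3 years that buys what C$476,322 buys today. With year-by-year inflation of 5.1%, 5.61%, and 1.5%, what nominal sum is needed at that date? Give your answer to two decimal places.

C$536,629.37

Cumulative price-level factor: 1.051 × 1.0561 × 1.015 = 1.1266105165.
The nominal amount required is C$476,322 scaled up by that factor.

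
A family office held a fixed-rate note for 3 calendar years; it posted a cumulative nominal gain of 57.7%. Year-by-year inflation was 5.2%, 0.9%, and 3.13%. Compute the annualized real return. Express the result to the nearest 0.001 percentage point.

Cumulative inflation factor: 1.052 × 1.009 × 1.0313 ≈ 1.09469.
Nominal growth factor: 1.57700. Real growth factor = 1.57700 / 1.09469 ≈ 1.44059.
Annualized: 1.44059^(1/3) − 1 ≈ 0.12940.

12.940%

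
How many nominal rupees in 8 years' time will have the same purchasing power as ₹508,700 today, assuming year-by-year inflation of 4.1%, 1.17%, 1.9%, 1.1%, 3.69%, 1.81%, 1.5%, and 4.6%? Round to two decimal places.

₹618,606.67

Cumulative price-level factor: 1.041 × 1.0117 × 1.019 × 1.011 × 1.0369 × 1.0181 × 1.015 × 1.046 ≈ 1.2160539921.
Multiplying ₹508,700 by the price-level factor gives the future nominal sum.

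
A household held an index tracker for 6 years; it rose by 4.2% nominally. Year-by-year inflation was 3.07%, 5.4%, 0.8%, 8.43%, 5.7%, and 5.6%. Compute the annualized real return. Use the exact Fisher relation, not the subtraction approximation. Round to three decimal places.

-3.929%

Cumulative inflation factor: 1.0307 × 1.054 × 1.008 × 1.0843 × 1.057 × 1.056 ≈ 1.32532.
Nominal growth factor: 1.04200. Real growth factor = 1.04200 / 1.32532 ≈ 0.78622.
Annualized: 0.78622^(1/6) − 1 ≈ -0.03929.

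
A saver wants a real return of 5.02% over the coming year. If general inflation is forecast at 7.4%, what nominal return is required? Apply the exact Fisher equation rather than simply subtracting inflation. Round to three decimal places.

12.791%

By the Fisher equation, 1 + r_nom = (1 + 5.02%)(1 + 7.4%) = 1.0502 × 1.074 = 1.1279148.
So r_nom = 12.79148%.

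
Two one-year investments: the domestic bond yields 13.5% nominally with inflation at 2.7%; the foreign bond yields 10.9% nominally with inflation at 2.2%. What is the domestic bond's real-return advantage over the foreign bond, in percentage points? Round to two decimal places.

2.00

The domestic bond real return: 1.135/1.027 − 1 = 10.516%.
The foreign bond real return: 1.109/1.022 − 1 = 8.513%.
Difference: 10.516 − 8.513 = 2.003 pp.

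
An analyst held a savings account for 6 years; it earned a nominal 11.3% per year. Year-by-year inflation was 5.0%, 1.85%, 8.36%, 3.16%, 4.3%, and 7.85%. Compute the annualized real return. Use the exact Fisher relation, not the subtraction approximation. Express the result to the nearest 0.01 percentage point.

Cumulative inflation factor: 1.050 × 1.0185 × 1.0836 × 1.0316 × 1.043 × 1.0785 ≈ 1.34473.
Nominal growth factor: 1.90095. Real growth factor = 1.90095 / 1.34473 ≈ 1.41363.
Annualized: 1.41363^(1/6) − 1 ≈ 0.05939.

5.94%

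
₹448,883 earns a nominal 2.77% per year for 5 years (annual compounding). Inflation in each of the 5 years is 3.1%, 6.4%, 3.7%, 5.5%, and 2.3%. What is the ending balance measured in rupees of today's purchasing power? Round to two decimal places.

₹419,138.73

Nominal value at maturity: ₹448,883 × (1 + 2.77%)^5 ≈ ₹514,594.26.
Price-level factor over 5 years: 1.031 × 1.064 × 1.037 × 1.055 × 1.023 ≈ 1.2277420849.
The maturity value deflated by that factor is the answer in today's purchasing power.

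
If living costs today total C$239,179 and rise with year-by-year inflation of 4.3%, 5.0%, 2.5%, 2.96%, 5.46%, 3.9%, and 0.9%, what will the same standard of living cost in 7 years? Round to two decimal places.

Cumulative price-level factor: 1.043 × 1.050 × 1.025 × 1.0296 × 1.0546 × 1.039 × 1.009 ≈ 1.2777929498.
Multiplying C$239,179 by the price-level factor gives the future nominal sum.

C$305,621.24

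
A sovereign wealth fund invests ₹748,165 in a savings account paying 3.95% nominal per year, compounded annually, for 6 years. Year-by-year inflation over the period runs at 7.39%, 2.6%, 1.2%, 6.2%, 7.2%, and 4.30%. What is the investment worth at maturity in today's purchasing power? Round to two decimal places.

Nominal value at maturity: ₹748,165 × (1 + 3.95%)^6 ≈ ₹943,939.91.
Price-level factor over 6 years: 1.0739 × 1.026 × 1.012 × 1.062 × 1.072 × 1.0430 ≈ 1.3240223804.
Dividing the nominal maturity value by the price-level factor gives the value in today's money.

₹712,933.50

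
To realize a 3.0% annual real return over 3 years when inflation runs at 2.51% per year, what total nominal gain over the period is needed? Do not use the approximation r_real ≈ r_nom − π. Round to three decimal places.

Required annual nominal rate: (1+3.0%)(1+2.51%) − 1 = 5.5853%.
Cumulative over 3 years: (1 + 0.055853)^3 − 1 ≈ 0.17709.

17.709%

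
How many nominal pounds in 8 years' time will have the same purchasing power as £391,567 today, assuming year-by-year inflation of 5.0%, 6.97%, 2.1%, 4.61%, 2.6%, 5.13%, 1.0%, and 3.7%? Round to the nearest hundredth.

Cumulative price-level factor: 1.050 × 1.0697 × 1.021 × 1.0461 × 1.026 × 1.0513 × 1.010 × 1.037 ≈ 1.3552655358.
Multiplying £391,567 by the price-level factor gives the future nominal sum.

£530,677.26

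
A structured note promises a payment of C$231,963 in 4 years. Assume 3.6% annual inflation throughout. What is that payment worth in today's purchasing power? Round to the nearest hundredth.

C$201,363.01

Price-level factor over 4 years: (1 + 3.6%)^4 ≈ 1.1519643036.
Purchasing power today: C$231,963 divided by that factor.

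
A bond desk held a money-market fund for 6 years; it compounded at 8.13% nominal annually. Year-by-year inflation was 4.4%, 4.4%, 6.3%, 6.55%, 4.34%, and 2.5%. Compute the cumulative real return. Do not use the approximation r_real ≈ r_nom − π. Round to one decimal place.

Cumulative inflation factor: 1.044 × 1.044 × 1.063 × 1.0655 × 1.0434 × 1.025 ≈ 1.32027.
Nominal growth factor: 1.59837. Real growth factor = 1.59837 / 1.32027 ≈ 1.21064.
Total real return ≈ 21.0639%.

21.1%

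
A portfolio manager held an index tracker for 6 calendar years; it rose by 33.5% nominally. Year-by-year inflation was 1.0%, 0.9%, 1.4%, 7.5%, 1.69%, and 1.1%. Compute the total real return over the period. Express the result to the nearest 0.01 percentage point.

16.89%

Cumulative inflation factor: 1.010 × 1.009 × 1.014 × 1.075 × 1.0169 × 1.011 ≈ 1.14206.
Nominal growth factor: 1.33500. Real growth factor = 1.33500 / 1.14206 ≈ 1.16894.
Total real return ≈ 16.8942%.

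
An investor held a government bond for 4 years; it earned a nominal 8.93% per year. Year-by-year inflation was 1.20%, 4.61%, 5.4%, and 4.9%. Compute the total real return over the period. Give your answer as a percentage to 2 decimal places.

20.29%

Cumulative inflation factor: 1.0120 × 1.0461 × 1.054 × 1.049 ≈ 1.17050.
Nominal growth factor: 1.40796. Real growth factor = 1.40796 / 1.17050 ≈ 1.20287.
Total real return ≈ 20.2874%.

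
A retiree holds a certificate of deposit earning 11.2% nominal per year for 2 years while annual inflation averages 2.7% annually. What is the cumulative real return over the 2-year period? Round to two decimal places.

The annual real rate is (1+11.2%)/(1+2.7%) − 1 = 8.2765%.
Compounded over 2 years: (1 + 0.082765)^2 − 1 ≈ 0.17238.

17.24%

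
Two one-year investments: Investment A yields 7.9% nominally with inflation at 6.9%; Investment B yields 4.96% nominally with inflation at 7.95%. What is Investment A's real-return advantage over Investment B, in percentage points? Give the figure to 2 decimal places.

Investment A real return: 1.079/1.069 − 1 = 0.935%.
Investment B real return: 1.0496/1.0795 − 1 = -2.770%.
Difference: 0.935 − (-2.770) = 3.705 pp.

3.71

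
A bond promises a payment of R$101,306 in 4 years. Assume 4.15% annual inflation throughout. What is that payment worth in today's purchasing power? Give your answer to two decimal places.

R$86,098.99

Price-level factor over 4 years: (1 + 4.15%)^4 ≈ 1.1766223596.
Purchasing power today: R$101,306 divided by that factor.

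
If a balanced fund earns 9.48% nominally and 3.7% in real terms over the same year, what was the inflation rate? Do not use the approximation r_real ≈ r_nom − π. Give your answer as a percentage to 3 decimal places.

From (1+r_nom) = (1+r_real)(1+π), we get 1+π = (1 + 9.48%)/(1 + 3.7%) = 1.0948/1.037 ≈ 1.05574.
So π ≈ 5.5738%.

5.574%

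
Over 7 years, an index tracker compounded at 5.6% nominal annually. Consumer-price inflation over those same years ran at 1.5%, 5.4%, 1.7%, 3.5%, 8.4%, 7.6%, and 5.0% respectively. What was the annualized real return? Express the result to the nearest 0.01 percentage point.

Cumulative inflation factor: 1.015 × 1.054 × 1.017 × 1.035 × 1.084 × 1.076 × 1.050 ≈ 1.37911.
Nominal growth factor: 1.46436. Real growth factor = 1.46436 / 1.37911 ≈ 1.06181.
Annualized: 1.06181^(1/7) − 1 ≈ 0.00861.

0.86%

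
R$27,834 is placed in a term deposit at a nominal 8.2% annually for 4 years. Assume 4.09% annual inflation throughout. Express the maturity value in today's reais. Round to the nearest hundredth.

Nominal value at maturity: R$27,834 × (1 + 8.2%)^4 ≈ R$38,149.13.
Price-level factor over 4 years: (1 + 4.09%)^4 ≈ 1.1739133300.
The maturity value deflated by that factor is the answer in today's purchasing power.

R$32,497.40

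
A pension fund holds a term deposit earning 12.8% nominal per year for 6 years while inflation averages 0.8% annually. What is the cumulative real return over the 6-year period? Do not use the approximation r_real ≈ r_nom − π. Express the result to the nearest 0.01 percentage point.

The annual real rate is (1+12.8%)/(1+0.8%) − 1 = 11.9048%.
Compounded over 6 years: (1 + 0.119048)^6 − 1 ≈ 0.96377.

96.38%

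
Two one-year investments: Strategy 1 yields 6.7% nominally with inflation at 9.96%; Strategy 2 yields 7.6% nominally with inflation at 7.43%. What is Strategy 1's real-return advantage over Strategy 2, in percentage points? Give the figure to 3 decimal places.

Strategy 1 real return: 1.067/1.0996 − 1 = -2.9647%.
Strategy 2 real return: 1.076/1.0743 − 1 = 0.1582%.
Difference: -2.9647 − 0.1582 = -3.1229 pp.

-3.123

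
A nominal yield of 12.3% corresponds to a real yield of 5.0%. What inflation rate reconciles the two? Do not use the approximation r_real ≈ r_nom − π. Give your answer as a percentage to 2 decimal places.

From (1+r_nom) = (1+r_real)(1+π), we get 1+π = (1 + 12.3%)/(1 + 5.0%) = 1.123/1.050 ≈ 1.06952.
So π ≈ 6.9524%.

6.95%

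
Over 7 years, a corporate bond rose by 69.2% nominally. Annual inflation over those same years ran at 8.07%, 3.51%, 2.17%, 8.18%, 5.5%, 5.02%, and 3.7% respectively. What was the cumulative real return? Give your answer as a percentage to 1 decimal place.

Cumulative inflation factor: 1.0807 × 1.0351 × 1.0217 × 1.0818 × 1.055 × 1.0502 × 1.037 ≈ 1.42056.
Nominal growth factor: 1.69200. Real growth factor = 1.69200 / 1.42056 ≈ 1.19108.
Total real return ≈ 19.1076%.

19.1%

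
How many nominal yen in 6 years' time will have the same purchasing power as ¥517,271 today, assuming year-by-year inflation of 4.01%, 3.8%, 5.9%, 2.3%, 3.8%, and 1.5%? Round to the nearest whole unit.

Cumulative price-level factor: 1.0401 × 1.038 × 1.059 × 1.023 × 1.038 × 1.015 ≈ 1.2322744374.
Multiplying ¥517,271 by the price-level factor gives the future nominal sum.

¥637,420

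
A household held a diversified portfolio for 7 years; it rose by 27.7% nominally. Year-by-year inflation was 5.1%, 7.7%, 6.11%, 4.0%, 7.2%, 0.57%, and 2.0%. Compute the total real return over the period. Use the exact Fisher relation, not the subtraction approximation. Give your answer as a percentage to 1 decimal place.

-7.0%

Cumulative inflation factor: 1.051 × 1.077 × 1.0611 × 1.040 × 1.072 × 1.0057 × 1.020 ≈ 1.37364.
Nominal growth factor: 1.27700. Real growth factor = 1.27700 / 1.37364 ≈ 0.92965.
Total real return ≈ -7.0350%.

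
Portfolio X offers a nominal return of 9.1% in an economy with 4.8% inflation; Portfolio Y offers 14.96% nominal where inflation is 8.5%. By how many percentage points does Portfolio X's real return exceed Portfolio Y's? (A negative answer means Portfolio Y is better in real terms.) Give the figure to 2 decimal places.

-1.85

Portfolio X real return: 1.091/1.048 − 1 = 4.103%.
Portfolio Y real return: 1.1496/1.085 − 1 = 5.954%.
Difference: 4.103 − 5.954 = -1.851 pp.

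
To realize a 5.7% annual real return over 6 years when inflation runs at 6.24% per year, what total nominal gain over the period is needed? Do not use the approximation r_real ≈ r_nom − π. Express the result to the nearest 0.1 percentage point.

100.5%

Required annual nominal rate: (1+5.7%)(1+6.24%) − 1 = 12.29568%.
Cumulative over 6 years: (1 + 0.1229568)^6 − 1 ≈ 1.00530.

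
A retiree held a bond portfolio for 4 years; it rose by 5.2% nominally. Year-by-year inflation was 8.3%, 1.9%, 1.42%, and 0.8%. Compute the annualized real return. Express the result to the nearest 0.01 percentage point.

Cumulative inflation factor: 1.083 × 1.019 × 1.0142 × 1.008 ≈ 1.12820.
Nominal growth factor: 1.05200. Real growth factor = 1.05200 / 1.12820 ≈ 0.93246.
Annualized: 0.93246^(1/4) − 1 ≈ -0.01733.

-1.73%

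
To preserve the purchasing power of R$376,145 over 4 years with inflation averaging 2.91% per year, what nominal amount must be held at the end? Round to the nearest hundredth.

Cumulative price-level factor: (1+2.91%)^4 ≈ 1.1215801458.
The nominal amount required is R$376,145 scaled up by that factor.

R$421,876.76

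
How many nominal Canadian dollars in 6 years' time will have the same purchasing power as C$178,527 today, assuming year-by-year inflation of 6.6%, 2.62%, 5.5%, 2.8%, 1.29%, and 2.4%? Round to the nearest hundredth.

Cumulative price-level factor: 1.066 × 1.0262 × 1.055 × 1.028 × 1.0129 × 1.024 ≈ 1.2305558152.
The nominal amount required is C$178,527 scaled up by that factor.

C$219,687.44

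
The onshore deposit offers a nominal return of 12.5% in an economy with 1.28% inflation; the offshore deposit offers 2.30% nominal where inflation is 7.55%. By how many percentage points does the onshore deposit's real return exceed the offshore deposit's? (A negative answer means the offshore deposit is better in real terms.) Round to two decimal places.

The onshore deposit real return: 1.125/1.0128 − 1 = 11.078%.
The offshore deposit real return: 1.0230/1.0755 − 1 = -4.881%.
Difference: 11.078 − (-4.881) = 15.959 pp.

15.96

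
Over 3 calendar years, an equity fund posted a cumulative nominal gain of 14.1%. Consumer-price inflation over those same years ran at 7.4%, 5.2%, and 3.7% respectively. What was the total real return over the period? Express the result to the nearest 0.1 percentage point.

Cumulative inflation factor: 1.074 × 1.052 × 1.037 ≈ 1.17165.
Nominal growth factor: 1.14100. Real growth factor = 1.14100 / 1.17165 ≈ 0.97384.
Total real return ≈ -2.6162%.

-2.6%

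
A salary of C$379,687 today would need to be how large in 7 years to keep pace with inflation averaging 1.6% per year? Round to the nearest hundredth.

C$424,308.45

Cumulative price-level factor: (1+1.6%)^7 ≈ 1.1175216759.
The nominal amount required is C$379,687 scaled up by that factor.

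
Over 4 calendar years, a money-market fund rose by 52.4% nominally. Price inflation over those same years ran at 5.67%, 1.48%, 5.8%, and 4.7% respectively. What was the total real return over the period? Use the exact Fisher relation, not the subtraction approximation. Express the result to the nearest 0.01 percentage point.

28.30%

Cumulative inflation factor: 1.0567 × 1.0148 × 1.058 × 1.047 ≈ 1.18786.
Nominal growth factor: 1.52400. Real growth factor = 1.52400 / 1.18786 ≈ 1.28298.
Total real return ≈ 28.2982%.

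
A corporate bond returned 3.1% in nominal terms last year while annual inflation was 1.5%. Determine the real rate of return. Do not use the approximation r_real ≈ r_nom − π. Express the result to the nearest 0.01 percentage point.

1.58%

Real return via the Fisher equation: (1 + 3.1%)/(1 + 1.5%) − 1 = 1.031/1.015 − 1 ≈ 0.01576.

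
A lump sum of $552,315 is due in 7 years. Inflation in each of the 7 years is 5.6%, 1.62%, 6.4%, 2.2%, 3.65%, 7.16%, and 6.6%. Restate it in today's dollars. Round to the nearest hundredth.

$399,753.24

Price-level factor over 7 years: 1.056 × 1.0162 × 1.064 × 1.022 × 1.0365 × 1.0716 × 1.066 ≈ 1.3816398427.
Purchasing power today: $552,315 divided by that factor.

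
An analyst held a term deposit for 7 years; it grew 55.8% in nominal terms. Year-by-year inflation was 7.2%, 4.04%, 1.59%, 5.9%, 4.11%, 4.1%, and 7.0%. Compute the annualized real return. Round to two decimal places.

Cumulative inflation factor: 1.072 × 1.0404 × 1.0159 × 1.059 × 1.0411 × 1.041 × 1.070 ≈ 1.39145.
Nominal growth factor: 1.55800. Real growth factor = 1.55800 / 1.39145 ≈ 1.11969.
Annualized: 1.11969^(1/7) − 1 ≈ 0.01628.

1.63%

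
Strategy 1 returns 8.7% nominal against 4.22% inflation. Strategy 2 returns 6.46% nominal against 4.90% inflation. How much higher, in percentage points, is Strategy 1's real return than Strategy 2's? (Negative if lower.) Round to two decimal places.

2.81

Strategy 1 real return: 1.087/1.0422 − 1 = 4.299%.
Strategy 2 real return: 1.0646/1.0490 − 1 = 1.487%.
Difference: 4.299 − 1.487 = 2.812 pp.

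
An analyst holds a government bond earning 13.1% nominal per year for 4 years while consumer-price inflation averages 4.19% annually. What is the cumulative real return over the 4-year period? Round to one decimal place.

The annual real rate is (1+13.1%)/(1+4.19%) − 1 = 8.5517%.
Compounded over 4 years: (1 + 0.085517)^4 − 1 ≈ 0.38850.

38.9%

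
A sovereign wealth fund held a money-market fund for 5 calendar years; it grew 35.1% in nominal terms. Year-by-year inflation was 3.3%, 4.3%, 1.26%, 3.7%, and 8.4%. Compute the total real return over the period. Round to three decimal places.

10.160%

Cumulative inflation factor: 1.033 × 1.043 × 1.0126 × 1.037 × 1.084 ≈ 1.22640.
Nominal growth factor: 1.35100. Real growth factor = 1.35100 / 1.22640 ≈ 1.10160.
Total real return ≈ 10.1602%.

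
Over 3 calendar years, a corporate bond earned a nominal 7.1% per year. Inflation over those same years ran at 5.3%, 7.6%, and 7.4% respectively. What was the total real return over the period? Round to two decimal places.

Cumulative inflation factor: 1.053 × 1.076 × 1.074 ≈ 1.21687.
Nominal growth factor: 1.22848. Real growth factor = 1.22848 / 1.21687 ≈ 1.00954.
Total real return ≈ 0.9540%.

0.95%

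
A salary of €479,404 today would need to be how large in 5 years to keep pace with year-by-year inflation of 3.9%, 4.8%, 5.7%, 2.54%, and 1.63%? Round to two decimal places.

€575,001.15

Cumulative price-level factor: 1.039 × 1.048 × 1.057 × 1.0254 × 1.0163 ≈ 1.1994083175.
Multiplying €479,404 by the price-level factor gives the future nominal sum.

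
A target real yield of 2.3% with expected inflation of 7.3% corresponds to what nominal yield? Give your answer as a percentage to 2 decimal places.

9.77%

By the Fisher equation, 1 + r_nom = (1 + 2.3%)(1 + 7.3%) = 1.023 × 1.073 = 1.097679.
So r_nom = 9.7679%.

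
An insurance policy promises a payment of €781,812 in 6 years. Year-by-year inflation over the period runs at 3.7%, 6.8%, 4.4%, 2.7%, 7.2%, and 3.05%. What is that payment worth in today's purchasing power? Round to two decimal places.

€595,989.49

Price-level factor over 6 years: 1.037 × 1.068 × 1.044 × 1.027 × 1.072 × 1.0305 ≈ 1.3117882389.
Purchasing power today: €781,812 divided by that factor.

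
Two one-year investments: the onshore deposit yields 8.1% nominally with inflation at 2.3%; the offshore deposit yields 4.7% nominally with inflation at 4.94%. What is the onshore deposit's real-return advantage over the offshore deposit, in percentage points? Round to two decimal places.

5.90

The onshore deposit real return: 1.081/1.023 − 1 = 5.670%.
The offshore deposit real return: 1.047/1.0494 − 1 = -0.229%.
Difference: 5.670 − (-0.229) = 5.899 pp.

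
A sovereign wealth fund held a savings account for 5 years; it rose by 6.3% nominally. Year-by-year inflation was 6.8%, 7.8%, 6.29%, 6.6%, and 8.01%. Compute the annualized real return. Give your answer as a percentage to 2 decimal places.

-5.48%

Cumulative inflation factor: 1.068 × 1.078 × 1.0629 × 1.066 × 1.0801 ≈ 1.40898.
Nominal growth factor: 1.06300. Real growth factor = 1.06300 / 1.40898 ≈ 0.75445.
Annualized: 0.75445^(1/5) − 1 ≈ -0.05480.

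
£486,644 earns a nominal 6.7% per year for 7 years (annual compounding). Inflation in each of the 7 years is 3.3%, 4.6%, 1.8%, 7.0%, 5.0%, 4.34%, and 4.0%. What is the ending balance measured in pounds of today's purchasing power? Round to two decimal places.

£571,380.32

Nominal value at maturity: £486,644 × (1 + 6.7%)^7 ≈ £766,235.57.
Price-level factor over 7 years: 1.033 × 1.046 × 1.018 × 1.070 × 1.050 × 1.0434 × 1.040 ≈ 1.3410254886.
Dividing the nominal maturity value by the price-level factor gives the value in today's money.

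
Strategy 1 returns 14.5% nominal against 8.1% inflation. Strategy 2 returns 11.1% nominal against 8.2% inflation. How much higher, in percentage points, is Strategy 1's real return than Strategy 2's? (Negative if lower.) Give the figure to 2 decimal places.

3.24

Strategy 1 real return: 1.145/1.081 − 1 = 5.920%.
Strategy 2 real return: 1.111/1.082 − 1 = 2.680%.
Difference: 5.920 − 2.680 = 3.240 pp.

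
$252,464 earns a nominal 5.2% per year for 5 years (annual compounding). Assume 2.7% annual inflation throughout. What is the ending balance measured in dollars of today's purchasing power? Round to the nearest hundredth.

$284,725.22

Nominal value at maturity: $252,464 × (1 + 5.2%)^5 ≈ $325,295.58.
Price-level factor over 5 years: (1 + 2.7%)^5 ≈ 1.1424895016.
The maturity value deflated by that factor is the answer in today's purchasing power.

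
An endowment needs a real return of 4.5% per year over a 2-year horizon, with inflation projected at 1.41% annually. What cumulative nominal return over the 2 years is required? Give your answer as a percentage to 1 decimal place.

12.3%

Required annual nominal rate: (1+4.5%)(1+1.41%) − 1 = 5.97345%.
Cumulative over 2 years: (1 + 0.0597345)^2 − 1 ≈ 0.12304.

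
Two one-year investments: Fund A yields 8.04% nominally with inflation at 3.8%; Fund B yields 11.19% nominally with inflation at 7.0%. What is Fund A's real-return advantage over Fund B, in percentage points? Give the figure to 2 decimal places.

0.17

Fund A real return: 1.0804/1.038 − 1 = 4.085%.
Fund B real return: 1.1119/1.070 − 1 = 3.916%.
Difference: 4.085 − 3.916 = 0.169 pp.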